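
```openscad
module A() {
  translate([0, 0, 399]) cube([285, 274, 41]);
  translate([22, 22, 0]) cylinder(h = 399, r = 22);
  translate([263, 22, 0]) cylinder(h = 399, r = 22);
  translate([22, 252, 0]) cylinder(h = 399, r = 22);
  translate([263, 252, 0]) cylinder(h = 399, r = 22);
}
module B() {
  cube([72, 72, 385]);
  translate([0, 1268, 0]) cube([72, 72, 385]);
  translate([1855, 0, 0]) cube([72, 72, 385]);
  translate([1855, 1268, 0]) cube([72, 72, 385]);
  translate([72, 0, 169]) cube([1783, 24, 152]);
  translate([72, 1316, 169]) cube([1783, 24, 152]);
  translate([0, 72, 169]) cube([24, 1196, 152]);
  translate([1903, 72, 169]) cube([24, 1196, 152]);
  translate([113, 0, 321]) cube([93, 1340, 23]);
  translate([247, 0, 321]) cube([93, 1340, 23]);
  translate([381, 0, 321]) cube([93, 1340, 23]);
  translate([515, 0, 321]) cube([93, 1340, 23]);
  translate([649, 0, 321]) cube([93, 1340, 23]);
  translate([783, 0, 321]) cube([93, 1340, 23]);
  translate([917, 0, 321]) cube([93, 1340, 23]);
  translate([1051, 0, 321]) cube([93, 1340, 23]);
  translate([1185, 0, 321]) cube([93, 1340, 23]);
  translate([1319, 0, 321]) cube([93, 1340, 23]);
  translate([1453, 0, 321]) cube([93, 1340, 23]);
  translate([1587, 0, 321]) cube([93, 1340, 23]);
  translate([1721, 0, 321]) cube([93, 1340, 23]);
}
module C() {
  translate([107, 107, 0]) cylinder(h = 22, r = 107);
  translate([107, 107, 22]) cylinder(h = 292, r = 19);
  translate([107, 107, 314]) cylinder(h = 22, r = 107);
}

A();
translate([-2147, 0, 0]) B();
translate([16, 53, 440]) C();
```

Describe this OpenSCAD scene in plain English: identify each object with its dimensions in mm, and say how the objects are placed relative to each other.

A is a four-legged stool. The seat is a 285×274×41 mm slab whose top surface is at z = 440 mm; four round legs, each 44 mm in diameter, run from the floor (z = 0) to the underside of the seat, each leg's axis is inset half a diameter from the nearest pair of seat edges (so the leg's bounding box is flush with the corner).

B is a bed frame 1927 mm long (x) by 1340 mm wide (y). Four 72×72 mm corner posts, 385 mm tall, at the corners of the footprint. Four rails of 24 mm thickness and 152 mm height run between adjacent posts with their undersides at z = 169 mm, their outer faces flush with the outside of the frame (the two x-running rails run between the posts' inner faces; the two y-running rails run between the posts' inner faces). 13 slats, each 93 mm wide (x) and 23 mm thick, lie across the top of the two x-running rails, running the full 1340 mm width of the frame in y; the slats are evenly spaced along x between the inner faces of the end posts with equal gaps (rounded down to the nearest mm) at the −x end and between each pair — any rounding remainder accumulates at the +x end.

C is a spool: two coaxial disc flanges of radius 107 mm and thickness 22 mm, joined by a core cylinder of radius 19 mm and height 292 mm. The lower flange rests on z = 0 and the three cylinders share a vertical axis.

The bed frame is on the floor beside the stool on its −x side. The spool is on top of the stool.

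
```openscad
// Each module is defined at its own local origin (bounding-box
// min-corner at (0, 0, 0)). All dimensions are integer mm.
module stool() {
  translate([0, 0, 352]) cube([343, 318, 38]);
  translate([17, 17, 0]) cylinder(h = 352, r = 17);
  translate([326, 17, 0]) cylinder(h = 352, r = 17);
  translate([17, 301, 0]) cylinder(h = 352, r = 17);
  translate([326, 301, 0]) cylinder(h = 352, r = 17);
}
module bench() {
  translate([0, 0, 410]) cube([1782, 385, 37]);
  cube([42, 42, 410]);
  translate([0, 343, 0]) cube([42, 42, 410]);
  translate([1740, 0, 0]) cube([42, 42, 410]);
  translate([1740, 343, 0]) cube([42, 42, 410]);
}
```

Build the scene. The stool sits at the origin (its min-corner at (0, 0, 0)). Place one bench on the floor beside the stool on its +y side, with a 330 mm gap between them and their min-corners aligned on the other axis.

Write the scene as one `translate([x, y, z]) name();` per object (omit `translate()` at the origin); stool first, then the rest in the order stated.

stool();
translate([0, 648, 0]) bench();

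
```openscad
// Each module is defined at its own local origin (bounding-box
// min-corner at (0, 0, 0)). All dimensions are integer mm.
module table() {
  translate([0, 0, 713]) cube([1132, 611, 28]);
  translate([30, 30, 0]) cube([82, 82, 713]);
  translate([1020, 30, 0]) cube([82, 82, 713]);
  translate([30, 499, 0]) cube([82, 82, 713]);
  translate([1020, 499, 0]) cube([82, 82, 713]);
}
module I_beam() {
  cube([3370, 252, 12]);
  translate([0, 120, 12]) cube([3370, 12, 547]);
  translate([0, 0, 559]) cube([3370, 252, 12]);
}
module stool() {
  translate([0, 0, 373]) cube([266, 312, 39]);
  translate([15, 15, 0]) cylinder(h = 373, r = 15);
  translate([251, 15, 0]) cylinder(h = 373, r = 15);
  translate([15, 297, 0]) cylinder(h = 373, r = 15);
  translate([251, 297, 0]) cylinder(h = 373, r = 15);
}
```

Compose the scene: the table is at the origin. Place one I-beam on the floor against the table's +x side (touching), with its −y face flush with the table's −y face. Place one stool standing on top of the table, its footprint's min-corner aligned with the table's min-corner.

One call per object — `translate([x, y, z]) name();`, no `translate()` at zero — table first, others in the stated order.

table();
translate([1132, 0, 0]) I_beam();
translate([0, 0, 741]) stool();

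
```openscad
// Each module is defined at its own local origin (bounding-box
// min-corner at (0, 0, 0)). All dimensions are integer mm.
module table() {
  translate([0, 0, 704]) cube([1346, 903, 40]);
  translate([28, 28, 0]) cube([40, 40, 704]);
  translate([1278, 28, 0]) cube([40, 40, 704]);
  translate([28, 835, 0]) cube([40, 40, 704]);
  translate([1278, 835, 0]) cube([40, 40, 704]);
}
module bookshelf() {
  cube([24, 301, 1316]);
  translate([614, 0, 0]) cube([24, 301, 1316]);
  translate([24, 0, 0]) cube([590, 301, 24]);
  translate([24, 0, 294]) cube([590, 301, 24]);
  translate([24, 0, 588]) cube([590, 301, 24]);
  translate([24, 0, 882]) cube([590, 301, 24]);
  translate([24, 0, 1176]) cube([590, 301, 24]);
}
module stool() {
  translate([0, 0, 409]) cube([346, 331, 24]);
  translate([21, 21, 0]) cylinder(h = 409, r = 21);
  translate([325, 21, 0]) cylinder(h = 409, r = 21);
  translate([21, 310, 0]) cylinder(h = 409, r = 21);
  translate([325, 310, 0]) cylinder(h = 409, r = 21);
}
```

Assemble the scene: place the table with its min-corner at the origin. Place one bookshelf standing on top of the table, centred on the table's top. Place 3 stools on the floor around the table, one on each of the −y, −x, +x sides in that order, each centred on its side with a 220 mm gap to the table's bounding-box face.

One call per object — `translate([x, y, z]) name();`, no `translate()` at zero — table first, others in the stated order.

table();
translate([354, 301, 744]) bookshelf();
translate([500, -551, 0]) stool();
translate([-566, 286, 0]) stool();
translate([1566, 286, 0]) stool();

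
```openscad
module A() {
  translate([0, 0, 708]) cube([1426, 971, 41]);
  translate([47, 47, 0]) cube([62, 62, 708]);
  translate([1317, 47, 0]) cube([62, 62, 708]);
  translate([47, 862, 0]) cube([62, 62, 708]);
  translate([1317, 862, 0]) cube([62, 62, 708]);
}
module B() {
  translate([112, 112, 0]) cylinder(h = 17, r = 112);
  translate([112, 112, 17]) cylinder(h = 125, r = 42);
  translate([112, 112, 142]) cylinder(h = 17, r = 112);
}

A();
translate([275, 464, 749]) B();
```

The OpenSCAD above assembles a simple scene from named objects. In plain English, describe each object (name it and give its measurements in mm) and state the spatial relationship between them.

A is a table: top 1426 mm (x) × 971 mm (y), 41 mm thick, upper face at z = 749 mm, on four 62×62 mm square legs, each inset 47 mm from the nearest pair of top edges, running from z = 0 to the bottom of the top.

B is a spool: two coaxial disc flanges of radius 112 mm and thickness 17 mm, joined by a core cylinder of radius 42 mm and height 125 mm. The lower flange rests on z = 0 and the three cylinders share a vertical axis.

The spool is on top of the table.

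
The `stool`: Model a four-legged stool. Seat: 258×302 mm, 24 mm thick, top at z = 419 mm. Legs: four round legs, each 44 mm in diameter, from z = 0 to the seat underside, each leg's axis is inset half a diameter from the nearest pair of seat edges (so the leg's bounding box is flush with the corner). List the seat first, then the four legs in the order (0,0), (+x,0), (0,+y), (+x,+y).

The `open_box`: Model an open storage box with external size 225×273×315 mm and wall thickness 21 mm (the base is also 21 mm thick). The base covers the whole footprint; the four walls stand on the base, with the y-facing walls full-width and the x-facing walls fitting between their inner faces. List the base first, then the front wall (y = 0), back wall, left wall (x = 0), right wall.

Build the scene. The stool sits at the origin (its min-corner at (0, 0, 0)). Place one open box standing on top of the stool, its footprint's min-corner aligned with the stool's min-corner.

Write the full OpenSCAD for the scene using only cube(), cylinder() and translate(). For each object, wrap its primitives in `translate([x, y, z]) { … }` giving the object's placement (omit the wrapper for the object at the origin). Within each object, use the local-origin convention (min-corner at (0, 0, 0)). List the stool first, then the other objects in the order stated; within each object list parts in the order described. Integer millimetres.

translate([0, 0, 395]) cube([258, 302, 24]);
translate([22, 22, 0]) cylinder(h = 395, r = 22);
translate([236, 22, 0]) cylinder(h = 395, r = 22);
translate([22, 280, 0]) cylinder(h = 395, r = 22);
translate([236, 280, 0]) cylinder(h = 395, r = 22);
translate([0, 0, 419]) {
  cube([225, 273, 21]);
  translate([0, 0, 21]) cube([225, 21, 294]);
  translate([0, 252, 21]) cube([225, 21, 294]);
  translate([0, 21, 21]) cube([21, 231, 294]);
  translate([204, 21, 21]) cube([21, 231, 294]);
}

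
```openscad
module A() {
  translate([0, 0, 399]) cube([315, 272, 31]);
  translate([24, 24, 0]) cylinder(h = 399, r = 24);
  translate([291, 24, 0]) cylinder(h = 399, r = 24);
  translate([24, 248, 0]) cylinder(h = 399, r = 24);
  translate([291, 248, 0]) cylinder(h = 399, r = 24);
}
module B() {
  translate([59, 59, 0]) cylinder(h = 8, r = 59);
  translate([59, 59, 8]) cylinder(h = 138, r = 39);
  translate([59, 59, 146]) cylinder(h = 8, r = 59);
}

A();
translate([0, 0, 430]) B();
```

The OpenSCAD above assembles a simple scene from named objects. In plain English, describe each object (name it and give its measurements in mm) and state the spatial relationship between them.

A is a simple wooden stool: a rectangular seat 315 mm (x) by 272 mm (y), 31 mm thick, top face at z = 430 mm, on four round legs, each 48 mm in diameter. The legs rest on z = 0, each leg's axis is inset half a diameter from the nearest pair of seat edges (so the leg's bounding box is flush with the corner).

B is a spool: two coaxial disc flanges of radius 59 mm and thickness 8 mm, joined by a core cylinder of radius 39 mm and height 138 mm. The lower flange rests on z = 0 and the three cylinders share a vertical axis.

The spool is on top of the stool.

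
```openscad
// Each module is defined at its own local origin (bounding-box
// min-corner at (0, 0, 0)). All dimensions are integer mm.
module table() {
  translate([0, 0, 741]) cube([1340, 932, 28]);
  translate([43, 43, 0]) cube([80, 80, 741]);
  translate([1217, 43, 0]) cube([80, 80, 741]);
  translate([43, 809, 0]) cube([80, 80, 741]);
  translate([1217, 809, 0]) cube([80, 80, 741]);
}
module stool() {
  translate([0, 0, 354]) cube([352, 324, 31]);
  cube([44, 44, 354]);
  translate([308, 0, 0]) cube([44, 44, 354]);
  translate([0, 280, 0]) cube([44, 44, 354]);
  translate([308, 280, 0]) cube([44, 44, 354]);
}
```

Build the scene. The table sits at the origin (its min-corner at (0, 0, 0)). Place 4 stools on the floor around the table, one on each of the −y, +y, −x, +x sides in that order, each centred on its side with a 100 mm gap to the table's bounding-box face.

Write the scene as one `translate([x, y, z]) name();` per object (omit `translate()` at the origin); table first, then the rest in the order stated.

table();
translate([494, -424, 0]) stool();
translate([494, 1032, 0]) stool();
translate([-452, 304, 0]) stool();
translate([1440, 304, 0]) stool();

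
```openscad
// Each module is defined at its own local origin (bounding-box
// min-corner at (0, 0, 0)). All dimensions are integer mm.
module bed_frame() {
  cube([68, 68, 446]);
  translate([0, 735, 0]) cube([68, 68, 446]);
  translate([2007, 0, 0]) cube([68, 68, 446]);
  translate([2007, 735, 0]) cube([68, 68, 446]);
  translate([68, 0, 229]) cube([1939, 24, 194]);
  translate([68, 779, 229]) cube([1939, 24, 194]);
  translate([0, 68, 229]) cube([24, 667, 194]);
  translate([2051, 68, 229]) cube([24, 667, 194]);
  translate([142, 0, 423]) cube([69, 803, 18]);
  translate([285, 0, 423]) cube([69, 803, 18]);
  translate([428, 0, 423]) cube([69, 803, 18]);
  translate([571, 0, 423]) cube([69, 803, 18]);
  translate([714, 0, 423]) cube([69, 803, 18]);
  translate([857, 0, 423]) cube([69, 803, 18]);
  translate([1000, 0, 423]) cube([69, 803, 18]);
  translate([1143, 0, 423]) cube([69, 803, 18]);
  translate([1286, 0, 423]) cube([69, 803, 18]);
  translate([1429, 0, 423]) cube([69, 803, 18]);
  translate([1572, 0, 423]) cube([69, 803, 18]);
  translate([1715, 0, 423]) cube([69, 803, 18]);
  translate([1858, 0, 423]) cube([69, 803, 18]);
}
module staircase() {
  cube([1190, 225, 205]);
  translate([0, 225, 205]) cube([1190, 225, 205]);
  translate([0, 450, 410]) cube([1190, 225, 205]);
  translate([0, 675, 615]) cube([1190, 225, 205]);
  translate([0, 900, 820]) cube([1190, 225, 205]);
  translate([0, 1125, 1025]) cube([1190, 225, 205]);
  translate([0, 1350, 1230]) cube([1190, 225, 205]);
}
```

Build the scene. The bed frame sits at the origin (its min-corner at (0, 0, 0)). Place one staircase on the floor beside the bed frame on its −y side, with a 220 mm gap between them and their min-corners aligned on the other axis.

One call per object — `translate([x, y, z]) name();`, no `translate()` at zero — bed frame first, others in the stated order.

bed_frame();
translate([0, -1795, 0]) staircase();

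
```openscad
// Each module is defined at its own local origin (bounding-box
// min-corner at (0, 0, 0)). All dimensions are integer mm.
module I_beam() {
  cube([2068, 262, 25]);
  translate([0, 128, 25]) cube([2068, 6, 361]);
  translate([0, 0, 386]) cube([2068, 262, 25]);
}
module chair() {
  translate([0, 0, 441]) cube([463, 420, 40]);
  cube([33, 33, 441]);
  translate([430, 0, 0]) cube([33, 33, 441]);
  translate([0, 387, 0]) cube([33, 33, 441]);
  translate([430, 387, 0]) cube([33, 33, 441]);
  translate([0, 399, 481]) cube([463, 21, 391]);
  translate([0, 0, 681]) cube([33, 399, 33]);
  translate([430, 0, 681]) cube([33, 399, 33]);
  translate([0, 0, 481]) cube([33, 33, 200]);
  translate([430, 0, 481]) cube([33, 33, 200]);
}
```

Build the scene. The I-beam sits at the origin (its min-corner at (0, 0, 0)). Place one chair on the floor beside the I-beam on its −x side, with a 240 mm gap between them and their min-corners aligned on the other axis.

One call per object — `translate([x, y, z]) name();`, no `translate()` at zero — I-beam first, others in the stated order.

I_beam();
translate([-703, 0, 0]) chair();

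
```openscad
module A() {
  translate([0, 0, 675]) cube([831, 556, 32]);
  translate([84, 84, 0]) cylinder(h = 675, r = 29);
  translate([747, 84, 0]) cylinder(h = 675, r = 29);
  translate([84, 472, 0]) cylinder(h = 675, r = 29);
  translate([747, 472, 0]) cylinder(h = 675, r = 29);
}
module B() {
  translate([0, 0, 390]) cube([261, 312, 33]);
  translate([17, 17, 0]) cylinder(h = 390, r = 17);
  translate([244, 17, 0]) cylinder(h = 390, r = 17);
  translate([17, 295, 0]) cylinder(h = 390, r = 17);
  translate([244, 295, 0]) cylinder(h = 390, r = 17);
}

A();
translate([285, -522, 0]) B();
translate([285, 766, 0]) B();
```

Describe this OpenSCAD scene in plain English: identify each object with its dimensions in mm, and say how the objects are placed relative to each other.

A is a table with a 831×556 mm rectangular top, 32 mm thick, top surface at z = 707 mm, supported by four round legs of 58 mm diameter, each leg's bounding box inset 55 mm from the nearest pair of top edges, running from the floor.

B is a simple wooden stool: a rectangular seat 261 mm (x) by 312 mm (y), 33 mm thick, top face at z = 423 mm, on four round legs, each 34 mm in diameter. The legs rest on z = 0, each leg's axis is inset half a diameter from the nearest pair of seat edges (so the leg's bounding box is flush with the corner).

Two stools sit around the table at the −y, +y sides.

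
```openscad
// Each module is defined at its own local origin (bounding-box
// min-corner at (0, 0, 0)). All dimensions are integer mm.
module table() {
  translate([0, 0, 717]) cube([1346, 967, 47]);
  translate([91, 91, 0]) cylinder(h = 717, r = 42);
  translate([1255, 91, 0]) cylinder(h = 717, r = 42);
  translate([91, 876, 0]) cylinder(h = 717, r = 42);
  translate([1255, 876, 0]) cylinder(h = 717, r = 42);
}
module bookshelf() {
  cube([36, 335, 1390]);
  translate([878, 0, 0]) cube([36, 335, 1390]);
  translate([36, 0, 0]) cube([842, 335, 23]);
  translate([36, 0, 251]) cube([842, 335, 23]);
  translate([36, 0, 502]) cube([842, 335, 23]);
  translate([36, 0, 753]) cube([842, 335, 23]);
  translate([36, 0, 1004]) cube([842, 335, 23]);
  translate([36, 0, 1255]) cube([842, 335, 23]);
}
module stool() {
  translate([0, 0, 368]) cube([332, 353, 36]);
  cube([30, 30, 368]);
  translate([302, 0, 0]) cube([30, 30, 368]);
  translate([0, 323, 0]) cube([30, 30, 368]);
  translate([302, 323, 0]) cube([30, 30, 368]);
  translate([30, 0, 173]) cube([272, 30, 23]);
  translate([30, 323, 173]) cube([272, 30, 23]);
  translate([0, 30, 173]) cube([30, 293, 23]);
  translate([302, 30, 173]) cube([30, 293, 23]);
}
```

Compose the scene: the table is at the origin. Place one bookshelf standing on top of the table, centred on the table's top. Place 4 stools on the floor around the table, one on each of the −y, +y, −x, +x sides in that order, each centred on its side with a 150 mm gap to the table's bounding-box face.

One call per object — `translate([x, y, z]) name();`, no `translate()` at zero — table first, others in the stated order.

table();
translate([216, 316, 764]) bookshelf();
translate([507, -503, 0]) stool();
translate([507, 1117, 0]) stool();
translate([-482, 307, 0]) stool();
translate([1496, 307, 0]) stool();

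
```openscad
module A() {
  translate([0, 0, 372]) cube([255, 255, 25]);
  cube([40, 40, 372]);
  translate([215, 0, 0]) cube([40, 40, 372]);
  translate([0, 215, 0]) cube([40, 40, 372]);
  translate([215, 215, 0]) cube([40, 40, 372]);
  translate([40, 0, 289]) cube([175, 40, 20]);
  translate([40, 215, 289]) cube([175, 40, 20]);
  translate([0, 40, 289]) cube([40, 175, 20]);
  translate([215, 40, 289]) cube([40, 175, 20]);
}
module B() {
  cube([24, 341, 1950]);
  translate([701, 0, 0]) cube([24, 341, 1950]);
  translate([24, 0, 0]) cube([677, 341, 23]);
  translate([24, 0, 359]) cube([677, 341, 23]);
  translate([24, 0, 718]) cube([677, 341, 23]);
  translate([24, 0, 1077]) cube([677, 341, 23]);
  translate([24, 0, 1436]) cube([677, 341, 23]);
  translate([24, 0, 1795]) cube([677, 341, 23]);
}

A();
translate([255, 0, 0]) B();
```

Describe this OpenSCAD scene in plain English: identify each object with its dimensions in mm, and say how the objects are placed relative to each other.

A is a four-legged stool. The seat is a 255×255×25 mm slab whose top surface is at z = 397 mm; four square legs, each 40×40 mm in cross-section, run from the floor (z = 0) to the underside of the seat, each flush with a corner of the seat. Four stretchers, 40 mm wide and 20 mm tall, connect adjacent legs with their undersides at z = 289 mm, each running between the inner faces of the legs it joins and aligned with the legs' outer faces on the other axis.

B is an open bookshelf. Two side panels, each 24 mm thick, 341 mm deep and 1950 mm tall, stand 725 mm apart (outside-to-outside). Between them sit 6 shelves, each 23 mm thick and 341 mm deep, spanning the full gap between the sides. The bottom shelf rests on the floor (its underside at z = 0) and the clear gap between one shelf's top and the next shelf's underside is 336 mm.

The bookshelf is against the stool's +x side, with their −y faces flush.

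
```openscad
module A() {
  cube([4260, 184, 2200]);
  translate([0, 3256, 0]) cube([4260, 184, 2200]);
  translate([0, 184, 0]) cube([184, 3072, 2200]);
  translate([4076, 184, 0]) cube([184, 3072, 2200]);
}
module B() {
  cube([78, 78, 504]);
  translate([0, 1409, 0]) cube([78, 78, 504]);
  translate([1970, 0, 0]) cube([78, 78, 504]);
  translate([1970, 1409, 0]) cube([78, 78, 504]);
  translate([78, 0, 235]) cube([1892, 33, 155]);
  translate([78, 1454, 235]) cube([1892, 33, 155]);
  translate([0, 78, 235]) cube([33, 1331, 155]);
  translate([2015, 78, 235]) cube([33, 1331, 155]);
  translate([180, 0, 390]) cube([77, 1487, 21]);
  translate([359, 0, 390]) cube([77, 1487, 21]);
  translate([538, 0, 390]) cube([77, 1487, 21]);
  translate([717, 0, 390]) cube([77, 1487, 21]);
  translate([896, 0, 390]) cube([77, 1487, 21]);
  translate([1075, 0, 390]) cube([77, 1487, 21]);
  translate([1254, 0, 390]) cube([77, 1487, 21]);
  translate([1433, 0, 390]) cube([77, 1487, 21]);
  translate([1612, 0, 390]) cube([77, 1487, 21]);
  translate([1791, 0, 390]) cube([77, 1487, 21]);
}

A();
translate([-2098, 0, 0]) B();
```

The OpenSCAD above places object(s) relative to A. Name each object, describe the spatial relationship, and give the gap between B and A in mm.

A is a house frame. B is a bed frame. The bed frame is on the floor beside the house frame on its −x side. The gap between the bed frame and the house frame is 50 mm.

The bed frame's nearest face is 50 mm from the house frame's −x face.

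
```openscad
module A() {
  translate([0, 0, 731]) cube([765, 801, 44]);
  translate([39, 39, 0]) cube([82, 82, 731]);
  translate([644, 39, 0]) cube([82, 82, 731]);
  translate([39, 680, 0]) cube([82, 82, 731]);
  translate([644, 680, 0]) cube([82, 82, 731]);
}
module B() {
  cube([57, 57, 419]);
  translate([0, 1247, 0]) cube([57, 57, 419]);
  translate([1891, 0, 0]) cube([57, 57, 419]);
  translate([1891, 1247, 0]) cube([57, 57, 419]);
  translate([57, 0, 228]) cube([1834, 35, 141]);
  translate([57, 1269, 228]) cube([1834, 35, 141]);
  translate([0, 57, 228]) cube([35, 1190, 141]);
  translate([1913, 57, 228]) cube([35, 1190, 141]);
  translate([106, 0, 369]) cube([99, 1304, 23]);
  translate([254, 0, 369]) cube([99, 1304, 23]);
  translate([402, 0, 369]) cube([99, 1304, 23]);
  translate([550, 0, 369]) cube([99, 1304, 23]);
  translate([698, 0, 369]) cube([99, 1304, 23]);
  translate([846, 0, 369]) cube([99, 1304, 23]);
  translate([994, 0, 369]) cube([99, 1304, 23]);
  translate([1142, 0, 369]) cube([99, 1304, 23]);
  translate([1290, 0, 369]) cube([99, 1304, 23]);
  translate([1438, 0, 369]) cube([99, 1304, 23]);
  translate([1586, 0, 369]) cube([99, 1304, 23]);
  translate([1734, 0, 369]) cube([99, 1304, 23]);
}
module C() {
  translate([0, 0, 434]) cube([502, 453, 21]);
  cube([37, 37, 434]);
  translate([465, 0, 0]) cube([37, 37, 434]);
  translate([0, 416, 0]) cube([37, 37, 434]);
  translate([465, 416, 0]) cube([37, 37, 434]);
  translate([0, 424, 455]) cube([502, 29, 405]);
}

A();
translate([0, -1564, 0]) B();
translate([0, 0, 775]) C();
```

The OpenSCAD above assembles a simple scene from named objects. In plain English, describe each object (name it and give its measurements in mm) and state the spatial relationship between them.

A is a table: top 765 mm (x) × 801 mm (y), 44 mm thick, upper face at z = 775 mm, on four 82×82 mm square legs, each inset 39 mm from the nearest pair of top edges, running from z = 0 to the bottom of the top.

B is a bed frame 1948 mm long (x) by 1304 mm wide (y). Four 57×57 mm corner posts, 419 mm tall, at the corners of the footprint. Four rails of 35 mm thickness and 141 mm height run between adjacent posts with their undersides at z = 228 mm, their outer faces flush with the outside of the frame (the two x-running rails run between the posts' inner faces; the two y-running rails run between the posts' inner faces). 12 slats, each 99 mm wide (x) and 23 mm thick, lie across the top of the two x-running rails, running the full 1304 mm width of the frame in y; the slats are evenly spaced along x between the inner faces of the end posts with equal gaps (rounded down to the nearest mm) at the −x end and between each pair — any rounding remainder accumulates at the +x end.

C is a chair: 502×453 mm seat, 21 mm thick, top at z = 455 mm, on four 37 mm square corner legs flush with the seat edges. A 29 mm thick backrest slab spans the full seat width, extending 405 mm above the seat top, its back face flush with the seat's +y edge.

The bed frame is on the floor beside the table on its −y side. The chair is on top of the table.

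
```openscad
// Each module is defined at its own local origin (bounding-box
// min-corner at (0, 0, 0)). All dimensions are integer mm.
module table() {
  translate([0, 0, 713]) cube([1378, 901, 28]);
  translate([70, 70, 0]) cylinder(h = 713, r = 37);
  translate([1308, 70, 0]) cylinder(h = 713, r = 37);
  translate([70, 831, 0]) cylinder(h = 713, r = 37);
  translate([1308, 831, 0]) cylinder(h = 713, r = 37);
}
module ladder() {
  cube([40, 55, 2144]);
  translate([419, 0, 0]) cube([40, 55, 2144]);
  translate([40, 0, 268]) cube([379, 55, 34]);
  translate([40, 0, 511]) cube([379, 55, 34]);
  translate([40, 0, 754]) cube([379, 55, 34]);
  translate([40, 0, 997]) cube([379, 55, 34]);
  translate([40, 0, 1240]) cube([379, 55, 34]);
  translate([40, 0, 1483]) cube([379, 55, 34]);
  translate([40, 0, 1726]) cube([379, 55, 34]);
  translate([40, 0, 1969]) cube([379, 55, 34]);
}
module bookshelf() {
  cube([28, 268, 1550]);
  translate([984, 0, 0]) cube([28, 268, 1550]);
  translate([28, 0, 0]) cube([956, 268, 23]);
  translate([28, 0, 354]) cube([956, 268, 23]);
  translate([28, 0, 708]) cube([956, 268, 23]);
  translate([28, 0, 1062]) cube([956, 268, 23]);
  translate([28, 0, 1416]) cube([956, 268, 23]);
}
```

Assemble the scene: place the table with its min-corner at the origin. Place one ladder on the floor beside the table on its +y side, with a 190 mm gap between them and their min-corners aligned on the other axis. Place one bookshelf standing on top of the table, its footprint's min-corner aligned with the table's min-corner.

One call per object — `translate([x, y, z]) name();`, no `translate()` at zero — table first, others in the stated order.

table();
translate([0, 1091, 0]) ladder();
translate([0, 0, 741]) bookshelf();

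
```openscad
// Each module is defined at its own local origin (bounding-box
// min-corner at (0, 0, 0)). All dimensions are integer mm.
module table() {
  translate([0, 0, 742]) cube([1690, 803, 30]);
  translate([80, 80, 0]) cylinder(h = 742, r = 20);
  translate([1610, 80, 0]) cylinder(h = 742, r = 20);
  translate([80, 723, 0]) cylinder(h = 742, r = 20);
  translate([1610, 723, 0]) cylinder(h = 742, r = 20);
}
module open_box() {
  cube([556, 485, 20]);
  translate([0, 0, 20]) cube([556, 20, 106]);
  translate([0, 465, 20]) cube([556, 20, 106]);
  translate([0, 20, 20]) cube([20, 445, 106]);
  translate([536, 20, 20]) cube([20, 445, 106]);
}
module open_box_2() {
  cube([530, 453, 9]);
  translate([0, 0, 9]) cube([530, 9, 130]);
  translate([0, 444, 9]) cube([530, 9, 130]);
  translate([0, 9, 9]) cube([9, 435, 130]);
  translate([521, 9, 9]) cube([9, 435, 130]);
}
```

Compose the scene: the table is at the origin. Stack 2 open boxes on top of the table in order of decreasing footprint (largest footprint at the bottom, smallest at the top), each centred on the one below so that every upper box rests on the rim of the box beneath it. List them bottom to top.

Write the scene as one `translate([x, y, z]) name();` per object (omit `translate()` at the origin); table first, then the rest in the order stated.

table();
translate([567, 159, 772]) open_box();
translate([580, 175, 898]) open_box_2();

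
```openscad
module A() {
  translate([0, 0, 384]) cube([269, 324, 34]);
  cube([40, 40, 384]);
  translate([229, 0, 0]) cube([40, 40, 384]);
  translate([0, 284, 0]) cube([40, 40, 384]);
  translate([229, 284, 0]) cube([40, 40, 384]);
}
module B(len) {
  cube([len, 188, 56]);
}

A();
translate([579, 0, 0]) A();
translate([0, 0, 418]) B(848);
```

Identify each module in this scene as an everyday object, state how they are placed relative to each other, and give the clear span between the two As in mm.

A is a stool. B is a beam. A beam spans the tops of two stools. The clear span between the two stools is 310 mm.

Second stool starts at x = 579; first ends at x = 269; clear span = 579 − 269 = 310 mm.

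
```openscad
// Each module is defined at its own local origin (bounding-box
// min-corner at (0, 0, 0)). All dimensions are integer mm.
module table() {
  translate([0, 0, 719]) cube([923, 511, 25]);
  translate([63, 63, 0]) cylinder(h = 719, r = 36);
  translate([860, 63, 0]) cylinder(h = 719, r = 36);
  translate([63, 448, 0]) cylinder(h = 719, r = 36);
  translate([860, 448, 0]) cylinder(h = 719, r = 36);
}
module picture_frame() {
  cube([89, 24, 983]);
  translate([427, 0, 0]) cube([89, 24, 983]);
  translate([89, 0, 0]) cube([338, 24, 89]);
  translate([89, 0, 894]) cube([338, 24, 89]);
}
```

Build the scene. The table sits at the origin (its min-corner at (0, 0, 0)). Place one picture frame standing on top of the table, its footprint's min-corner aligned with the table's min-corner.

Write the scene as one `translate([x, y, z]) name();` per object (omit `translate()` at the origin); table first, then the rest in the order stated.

table();
translate([0, 0, 744]) picture_frame();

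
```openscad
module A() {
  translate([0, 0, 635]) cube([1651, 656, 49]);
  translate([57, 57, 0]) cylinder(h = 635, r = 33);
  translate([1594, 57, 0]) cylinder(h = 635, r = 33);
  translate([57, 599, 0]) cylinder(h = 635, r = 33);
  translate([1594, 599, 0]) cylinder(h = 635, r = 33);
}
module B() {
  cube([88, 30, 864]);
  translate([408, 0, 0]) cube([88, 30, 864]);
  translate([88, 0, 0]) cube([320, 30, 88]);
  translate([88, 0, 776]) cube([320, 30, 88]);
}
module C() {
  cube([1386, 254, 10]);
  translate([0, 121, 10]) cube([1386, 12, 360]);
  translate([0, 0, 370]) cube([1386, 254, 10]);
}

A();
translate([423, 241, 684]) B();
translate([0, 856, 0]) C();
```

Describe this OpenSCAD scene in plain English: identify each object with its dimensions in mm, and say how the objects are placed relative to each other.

A is a rectangular dining table. The top is 1651×656×49 mm with its upper surface at z = 684 mm. It stands on four round legs of 66 mm diameter, each leg's bounding box inset 24 mm from the nearest pair of top edges, running from the floor to the underside of the top.

B is a picture frame with a 320×688 mm rectangular opening (x by z) and a uniform 88 mm border on every side. Frame depth is 30 mm along y. It is built from two vertical stiles running the full outside height and two horizontal rails spanning the gap between the stiles.

C is an I-beam lying along x, 1386 mm long. Overall section height 380 mm. Two flanges 254 mm wide (y) and 10 mm thick, one on the floor and one at the top; a web 12 mm thick runs between them, centred on the flange width.

The picture frame is on top of the table. The I-beam is on the floor beside the table on its +y side.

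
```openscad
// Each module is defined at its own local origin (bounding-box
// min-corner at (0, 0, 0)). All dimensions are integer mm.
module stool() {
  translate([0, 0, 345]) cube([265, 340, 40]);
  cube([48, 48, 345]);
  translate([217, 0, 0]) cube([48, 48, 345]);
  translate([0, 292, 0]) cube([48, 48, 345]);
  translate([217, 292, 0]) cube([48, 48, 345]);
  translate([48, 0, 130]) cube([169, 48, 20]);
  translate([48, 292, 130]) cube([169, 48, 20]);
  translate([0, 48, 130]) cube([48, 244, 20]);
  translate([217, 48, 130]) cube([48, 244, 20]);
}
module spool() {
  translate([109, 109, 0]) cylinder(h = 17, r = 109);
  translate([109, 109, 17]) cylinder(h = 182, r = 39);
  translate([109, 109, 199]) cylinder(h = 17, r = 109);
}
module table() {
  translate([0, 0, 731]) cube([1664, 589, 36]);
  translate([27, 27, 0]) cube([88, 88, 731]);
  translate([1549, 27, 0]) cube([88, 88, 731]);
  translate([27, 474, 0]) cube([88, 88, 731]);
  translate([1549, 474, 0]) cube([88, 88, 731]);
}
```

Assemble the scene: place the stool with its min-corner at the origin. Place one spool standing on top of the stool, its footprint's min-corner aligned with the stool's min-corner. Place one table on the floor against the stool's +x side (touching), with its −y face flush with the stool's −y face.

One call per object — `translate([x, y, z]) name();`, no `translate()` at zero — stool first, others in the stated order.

stool();
translate([0, 0, 385]) spool();
translate([265, 0, 0]) table();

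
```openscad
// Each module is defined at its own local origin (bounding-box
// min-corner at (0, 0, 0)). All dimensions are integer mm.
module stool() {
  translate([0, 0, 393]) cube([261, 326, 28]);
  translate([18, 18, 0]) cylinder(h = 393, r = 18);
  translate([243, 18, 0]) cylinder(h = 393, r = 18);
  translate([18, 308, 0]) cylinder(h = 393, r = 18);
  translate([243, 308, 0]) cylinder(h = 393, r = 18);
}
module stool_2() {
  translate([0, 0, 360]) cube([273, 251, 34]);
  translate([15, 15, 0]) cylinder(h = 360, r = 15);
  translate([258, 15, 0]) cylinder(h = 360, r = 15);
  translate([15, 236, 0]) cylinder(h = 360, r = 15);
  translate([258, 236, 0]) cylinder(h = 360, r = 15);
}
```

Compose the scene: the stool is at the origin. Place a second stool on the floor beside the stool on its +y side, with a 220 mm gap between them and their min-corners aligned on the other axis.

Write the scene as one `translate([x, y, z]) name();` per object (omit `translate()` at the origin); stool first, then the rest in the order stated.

stool();
translate([0, 546, 0]) stool_2();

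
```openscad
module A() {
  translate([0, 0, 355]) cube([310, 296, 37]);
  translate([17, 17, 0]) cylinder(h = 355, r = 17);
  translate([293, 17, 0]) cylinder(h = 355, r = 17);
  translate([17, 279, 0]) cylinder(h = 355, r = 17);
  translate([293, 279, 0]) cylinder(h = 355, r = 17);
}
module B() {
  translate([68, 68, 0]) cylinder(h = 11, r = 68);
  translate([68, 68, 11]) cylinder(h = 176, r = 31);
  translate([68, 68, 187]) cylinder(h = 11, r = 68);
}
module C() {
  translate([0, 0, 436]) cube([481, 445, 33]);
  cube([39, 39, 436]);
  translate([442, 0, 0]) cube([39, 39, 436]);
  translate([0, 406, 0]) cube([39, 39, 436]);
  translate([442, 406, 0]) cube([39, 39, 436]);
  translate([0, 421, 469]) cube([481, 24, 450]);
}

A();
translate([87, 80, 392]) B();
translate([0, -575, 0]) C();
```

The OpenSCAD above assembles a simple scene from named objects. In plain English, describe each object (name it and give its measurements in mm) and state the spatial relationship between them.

A is a simple wooden stool: a rectangular seat 310 mm (x) by 296 mm (y), 37 mm thick, top face at z = 392 mm, on four round legs, each 34 mm in diameter. The legs rest on z = 0, each leg's axis is inset half a diameter from the nearest pair of seat edges (so the leg's bounding box is flush with the corner).

B is a spool: two coaxial disc flanges of radius 68 mm and thickness 11 mm, joined by a core cylinder of radius 31 mm and height 176 mm. The lower flange rests on z = 0 and the three cylinders share a vertical axis.

C is a chair. The seat is a 481×445×33 mm slab with its top at z = 469 mm, on four 39×39 mm corner legs (flush with the seat edges, standing on z = 0). A flat backrest 24 mm thick, 450 mm tall, spans the full seat width and rises from the seat top along its +y edge, rear face flush with the rear of the seat.

The spool is on top of the stool, centred. The chair is on the floor beside the stool on its −y side.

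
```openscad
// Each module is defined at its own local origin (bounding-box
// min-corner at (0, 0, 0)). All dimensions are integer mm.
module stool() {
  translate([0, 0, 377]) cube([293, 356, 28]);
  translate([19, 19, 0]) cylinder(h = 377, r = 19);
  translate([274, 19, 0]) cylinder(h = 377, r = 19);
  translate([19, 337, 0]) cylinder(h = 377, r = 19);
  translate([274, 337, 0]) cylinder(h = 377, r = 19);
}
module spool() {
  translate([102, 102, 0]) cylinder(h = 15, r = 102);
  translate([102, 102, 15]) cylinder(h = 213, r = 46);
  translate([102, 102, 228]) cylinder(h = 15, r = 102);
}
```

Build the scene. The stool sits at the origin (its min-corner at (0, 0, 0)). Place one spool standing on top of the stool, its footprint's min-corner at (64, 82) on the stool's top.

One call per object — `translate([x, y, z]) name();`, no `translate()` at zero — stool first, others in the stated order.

stool();
translate([64, 82, 405]) spool();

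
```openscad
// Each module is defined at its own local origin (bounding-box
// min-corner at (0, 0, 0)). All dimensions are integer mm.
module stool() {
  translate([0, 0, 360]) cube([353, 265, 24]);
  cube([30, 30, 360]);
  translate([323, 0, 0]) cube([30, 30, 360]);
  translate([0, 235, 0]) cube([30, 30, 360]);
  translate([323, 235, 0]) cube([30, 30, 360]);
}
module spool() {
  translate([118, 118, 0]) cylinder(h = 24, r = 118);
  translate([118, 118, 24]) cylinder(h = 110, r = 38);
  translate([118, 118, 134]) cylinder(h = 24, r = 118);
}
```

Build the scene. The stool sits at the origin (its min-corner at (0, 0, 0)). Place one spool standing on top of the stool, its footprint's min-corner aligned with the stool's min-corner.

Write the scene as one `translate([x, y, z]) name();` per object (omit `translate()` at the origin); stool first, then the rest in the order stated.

stool();
translate([0, 0, 384]) spool();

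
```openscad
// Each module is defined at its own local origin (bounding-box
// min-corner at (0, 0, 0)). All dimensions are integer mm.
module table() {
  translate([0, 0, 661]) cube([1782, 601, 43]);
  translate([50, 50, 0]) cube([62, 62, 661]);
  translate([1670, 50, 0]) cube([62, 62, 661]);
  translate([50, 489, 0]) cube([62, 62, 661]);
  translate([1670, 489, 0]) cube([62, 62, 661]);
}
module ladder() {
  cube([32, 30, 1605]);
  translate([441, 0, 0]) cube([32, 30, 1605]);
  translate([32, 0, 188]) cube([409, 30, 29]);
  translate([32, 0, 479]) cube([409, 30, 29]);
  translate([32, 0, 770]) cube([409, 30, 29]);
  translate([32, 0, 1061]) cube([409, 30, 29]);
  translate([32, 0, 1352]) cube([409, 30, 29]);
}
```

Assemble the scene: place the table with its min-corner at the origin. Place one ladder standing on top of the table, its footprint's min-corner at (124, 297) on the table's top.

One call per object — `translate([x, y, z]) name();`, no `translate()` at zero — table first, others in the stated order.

table();
translate([124, 297, 704]) ladder();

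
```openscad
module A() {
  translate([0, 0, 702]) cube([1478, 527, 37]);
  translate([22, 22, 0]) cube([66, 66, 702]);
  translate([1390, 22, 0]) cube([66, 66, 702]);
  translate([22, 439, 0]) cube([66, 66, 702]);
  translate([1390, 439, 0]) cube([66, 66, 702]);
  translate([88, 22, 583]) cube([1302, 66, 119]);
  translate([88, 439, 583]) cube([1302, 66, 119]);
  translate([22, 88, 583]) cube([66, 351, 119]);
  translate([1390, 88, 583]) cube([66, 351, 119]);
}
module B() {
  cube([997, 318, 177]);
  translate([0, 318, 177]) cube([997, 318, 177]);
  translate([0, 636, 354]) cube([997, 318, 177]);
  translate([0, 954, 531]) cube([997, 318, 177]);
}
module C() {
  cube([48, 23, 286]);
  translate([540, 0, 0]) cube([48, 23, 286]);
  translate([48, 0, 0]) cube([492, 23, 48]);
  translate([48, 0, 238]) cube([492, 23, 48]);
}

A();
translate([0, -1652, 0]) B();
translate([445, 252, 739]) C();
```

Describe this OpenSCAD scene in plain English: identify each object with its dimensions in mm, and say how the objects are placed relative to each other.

A is a table: top 1478 mm (x) × 527 mm (y), 37 mm thick, upper face at z = 739 mm, on four 66×66 mm square legs, each inset 22 mm from the nearest pair of top edges, running from z = 0 to the bottom of the top. Four apron rails, 66 mm thick and 119 mm tall, run between adjacent legs with their top edges flush with the underside of the top and their outer faces flush with the legs' outer faces.

B is a straight staircase of 4 solid steps. Each step is 997 mm wide (x), 318 mm deep (y, the going) and 177 mm tall (the rise). The first step rests on the floor; each subsequent step sits one going further in +y and one rise higher in +z, directly behind and above the previous step with no overlap.

C is a rectangular picture frame lying in the x–z plane (depth along y). The opening is 492 mm wide (x) by 190 mm tall (z), surrounded by a border 48 mm wide on all four sides. The frame is 23 mm deep and is made of two full-height vertical stiles with two horizontal rails fitted between them.

The staircase is on the floor beside the table on its −y side. The picture frame is on top of the table, centred.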